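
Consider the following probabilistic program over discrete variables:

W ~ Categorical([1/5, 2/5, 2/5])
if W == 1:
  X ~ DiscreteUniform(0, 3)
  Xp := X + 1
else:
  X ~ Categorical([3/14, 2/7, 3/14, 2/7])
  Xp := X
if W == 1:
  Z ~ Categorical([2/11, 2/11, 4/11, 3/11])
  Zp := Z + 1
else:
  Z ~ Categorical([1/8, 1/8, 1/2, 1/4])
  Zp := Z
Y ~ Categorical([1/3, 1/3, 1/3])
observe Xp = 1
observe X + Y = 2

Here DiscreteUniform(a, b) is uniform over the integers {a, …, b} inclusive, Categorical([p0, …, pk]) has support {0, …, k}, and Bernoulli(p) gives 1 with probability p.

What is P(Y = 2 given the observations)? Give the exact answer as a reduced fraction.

Enumerate traces; 12 have nonzero weight after conditioning:
  (W=0, X=1, Z=0, Y=1) weight 1/420
  (W=0, X=1, Z=1, Y=1) weight 1/420
  (W=0, X=1, Z=2, Y=1) weight 1/105
  (W=0, X=1, Z=3, Y=1) weight 1/210
  (W=1, X=0, Z=0, Y=2) weight 1/165
  (W=1, X=0, Z=1, Y=2) weight 1/165
  (W=1, X=0, Z=2, Y=2) weight 2/165
  (W=1, X=0, Z=3, Y=2) weight 1/110
  … 4 more
Group by Y:
  weight(Y=1) = 2/35
  weight(Y=2) = 1/30
Total weight = 2/35 + 1/30 = 19/210
P(Y=1 | obs) = 2/35 / 19/210 = 12/19
P(Y=2 | obs) = 1/30 / 19/210 = 7/19

P(Y = 2 | obs) = 7/19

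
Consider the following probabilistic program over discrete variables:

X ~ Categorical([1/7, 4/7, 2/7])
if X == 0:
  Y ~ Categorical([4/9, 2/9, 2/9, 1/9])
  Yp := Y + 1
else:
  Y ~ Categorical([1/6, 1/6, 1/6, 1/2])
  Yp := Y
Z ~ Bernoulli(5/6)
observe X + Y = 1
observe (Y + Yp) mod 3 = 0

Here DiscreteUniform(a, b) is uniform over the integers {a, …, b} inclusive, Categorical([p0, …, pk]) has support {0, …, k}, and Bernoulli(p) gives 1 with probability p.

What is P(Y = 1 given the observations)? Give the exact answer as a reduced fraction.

P(Y = 1 | obs) = 1/4

Enumerate traces; 4 have nonzero weight after conditioning:
  (X=0, Y=1, Z=0) weight 1/189
  (X=0, Y=1, Z=1) weight 5/189
  (X=1, Y=0, Z=0) weight 1/63
  (X=1, Y=0, Z=1) weight 5/63
Group by Y:
  weight(Y=0) = 2/21
  weight(Y=1) = 2/63
Total weight = 2/21 + 2/63 = 8/63
P(Y=0 | obs) = 2/21 / 8/63 = 3/4
P(Y=1 | obs) = 2/63 / 8/63 = 1/4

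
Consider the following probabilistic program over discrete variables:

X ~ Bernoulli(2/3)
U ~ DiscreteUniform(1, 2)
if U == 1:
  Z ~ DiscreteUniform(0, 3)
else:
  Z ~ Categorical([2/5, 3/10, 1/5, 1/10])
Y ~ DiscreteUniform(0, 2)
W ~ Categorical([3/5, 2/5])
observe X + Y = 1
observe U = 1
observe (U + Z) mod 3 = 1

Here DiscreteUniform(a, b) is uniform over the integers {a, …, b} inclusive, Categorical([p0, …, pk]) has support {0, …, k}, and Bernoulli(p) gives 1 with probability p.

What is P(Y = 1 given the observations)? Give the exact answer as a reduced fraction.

P(Y = 1 | obs) = 1/3

Enumerate traces; 8 have nonzero weight after conditioning:
  (X=0, U=1, Z=0, Y=1, W=0) weight 1/120
  (X=0, U=1, Z=0, Y=1, W=1) weight 1/180
  (X=0, U=1, Z=3, Y=1, W=0) weight 1/120
  (X=0, U=1, Z=3, Y=1, W=1) weight 1/180
  (X=1, U=1, Z=0, Y=0, W=0) weight 1/60
  (X=1, U=1, Z=0, Y=0, W=1) weight 1/90
  (X=1, U=1, Z=3, Y=0, W=0) weight 1/60
  (X=1, U=1, Z=3, Y=0, W=1) weight 1/90
Group by Y:
  weight(Y=0) = 1/18
  weight(Y=1) = 1/36
Total weight = 1/18 + 1/36 = 1/12
P(Y=0 | obs) = 1/18 / 1/12 = 2/3
P(Y=1 | obs) = 1/36 / 1/12 = 1/3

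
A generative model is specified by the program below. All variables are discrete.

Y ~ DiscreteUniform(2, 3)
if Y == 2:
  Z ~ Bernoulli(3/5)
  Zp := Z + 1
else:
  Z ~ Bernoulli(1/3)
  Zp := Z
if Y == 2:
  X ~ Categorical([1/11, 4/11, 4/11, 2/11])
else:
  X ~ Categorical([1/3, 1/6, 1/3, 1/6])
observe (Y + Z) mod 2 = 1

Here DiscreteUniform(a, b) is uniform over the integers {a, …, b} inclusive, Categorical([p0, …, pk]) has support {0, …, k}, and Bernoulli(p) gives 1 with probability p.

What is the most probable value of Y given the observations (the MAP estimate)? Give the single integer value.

Enumerate traces; 8 have nonzero weight after conditioning:
  (Y=2, Z=1, X=0) weight 3/110
  (Y=2, Z=1, X=1) weight 6/55
  (Y=2, Z=1, X=2) weight 6/55
  (Y=2, Z=1, X=3) weight 3/55
  (Y=3, Z=0, X=0) weight 1/9
  (Y=3, Z=0, X=1) weight 1/18
  (Y=3, Z=0, X=2) weight 1/9
  (Y=3, Z=0, X=3) weight 1/18
Group by Y:
  weight(Y=2) = 3/10
  weight(Y=3) = 1/3
Total weight = 3/10 + 1/3 = 19/30
P(Y=2 | obs) = 3/10 / 19/30 = 9/19
P(Y=3 | obs) = 1/3 / 19/30 = 10/19
argmax = 3

argmax_v P(Y = v | obs) = 3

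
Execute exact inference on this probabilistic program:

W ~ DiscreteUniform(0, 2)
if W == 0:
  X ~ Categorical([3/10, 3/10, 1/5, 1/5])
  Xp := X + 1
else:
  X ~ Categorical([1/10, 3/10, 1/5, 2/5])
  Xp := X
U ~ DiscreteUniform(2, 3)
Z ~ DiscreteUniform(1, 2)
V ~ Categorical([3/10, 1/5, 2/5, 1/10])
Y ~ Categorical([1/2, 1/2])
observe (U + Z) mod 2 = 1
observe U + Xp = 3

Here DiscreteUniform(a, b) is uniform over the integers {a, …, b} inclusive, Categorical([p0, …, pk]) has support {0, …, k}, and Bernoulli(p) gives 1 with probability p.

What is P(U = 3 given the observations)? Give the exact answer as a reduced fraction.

P(U = 3 | obs) = 2/11

Enumerate traces; 40 have nonzero weight after conditioning:
  (W=0, X=0, U=2, Z=1, V=0, Y=0) weight 3/800
  (W=0, X=0, U=2, Z=1, V=0, Y=1) weight 3/800
  (W=0, X=0, U=2, Z=1, V=1, Y=0) weight 1/400
  (W=0, X=0, U=2, Z=1, V=1, Y=1) weight 1/400
  (W=0, X=0, U=2, Z=1, V=2, Y=0) weight 1/200
  (W=0, X=0, U=2, Z=1, V=2, Y=1) weight 1/200
  (W=0, X=0, U=2, Z=1, V=3, Y=0) weight 1/800
  (W=0, X=0, U=2, Z=1, V=3, Y=1) weight 1/800
  (W=1, X=0, U=3, Z=2, V=0, Y=0) weight 1/800
  … 31 more
Group by U:
  weight(U=2) = 3/40
  weight(U=3) = 1/60
Total weight = 3/40 + 1/60 = 11/120
P(U=2 | obs) = 3/40 / 11/120 = 9/11
P(U=3 | obs) = 1/60 / 11/120 = 2/11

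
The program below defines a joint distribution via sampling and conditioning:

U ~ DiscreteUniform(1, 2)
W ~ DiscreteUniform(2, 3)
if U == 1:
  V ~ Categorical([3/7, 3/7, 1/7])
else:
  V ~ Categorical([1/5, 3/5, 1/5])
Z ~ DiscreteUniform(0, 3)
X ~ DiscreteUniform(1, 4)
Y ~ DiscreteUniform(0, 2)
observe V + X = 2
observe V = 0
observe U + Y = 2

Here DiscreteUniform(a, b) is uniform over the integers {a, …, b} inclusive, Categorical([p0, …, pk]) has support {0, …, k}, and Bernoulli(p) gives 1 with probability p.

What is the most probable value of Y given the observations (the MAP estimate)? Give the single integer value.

Enumerate traces; 16 have nonzero weight after conditioning:
  (U=1, W=2, V=0, Z=0, X=2, Y=1) weight 1/448
  (U=1, W=2, V=0, Z=1, X=2, Y=1) weight 1/448
  (U=1, W=2, V=0, Z=2, X=2, Y=1) weight 1/448
  (U=1, W=2, V=0, Z=3, X=2, Y=1) weight 1/448
  (U=1, W=3, V=0, Z=0, X=2, Y=1) weight 1/448
  (U=1, W=3, V=0, Z=1, X=2, Y=1) weight 1/448
  (U=1, W=3, V=0, Z=2, X=2, Y=1) weight 1/448
  (U=1, W=3, V=0, Z=3, X=2, Y=1) weight 1/448
  (U=2, W=2, V=0, Z=0, X=2, Y=0) weight 1/960
  … 7 more
Group by Y:
  weight(Y=0) = 1/120
  weight(Y=1) = 1/56
Total weight = 1/120 + 1/56 = 11/420
P(Y=0 | obs) = 1/120 / 11/420 = 7/22
P(Y=1 | obs) = 1/56 / 11/420 = 15/22
argmax = 1

argmax_v P(Y = v | obs) = 1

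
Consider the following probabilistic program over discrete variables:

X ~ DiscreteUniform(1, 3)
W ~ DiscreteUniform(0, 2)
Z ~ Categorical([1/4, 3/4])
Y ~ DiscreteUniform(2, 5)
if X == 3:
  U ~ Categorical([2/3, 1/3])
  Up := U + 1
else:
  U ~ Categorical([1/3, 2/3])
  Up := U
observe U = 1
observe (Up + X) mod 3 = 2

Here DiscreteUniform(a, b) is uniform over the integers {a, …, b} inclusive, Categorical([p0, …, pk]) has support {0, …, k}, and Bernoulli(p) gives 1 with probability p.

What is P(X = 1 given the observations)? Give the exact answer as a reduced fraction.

Enumerate traces; 48 have nonzero weight after conditioning:
  (X=1, W=0, Z=0, Y=2, U=1) weight 1/216
  (X=1, W=0, Z=0, Y=3, U=1) weight 1/216
  (X=1, W=0, Z=0, Y=4, U=1) weight 1/216
  (X=1, W=0, Z=0, Y=5, U=1) weight 1/216
  (X=1, W=0, Z=1, Y=2, U=1) weight 1/72
  (X=1, W=0, Z=1, Y=3, U=1) weight 1/72
  (X=1, W=0, Z=1, Y=4, U=1) weight 1/72
  (X=1, W=0, Z=1, Y=5, U=1) weight 1/72
  (X=3, W=0, Z=0, Y=2, U=1) weight 1/432
  … 39 more
Group by X:
  weight(X=1) = 2/9
  weight(X=3) = 1/9
Total weight = 2/9 + 1/9 = 1/3
P(X=1 | obs) = 2/9 / 1/3 = 2/3
P(X=3 | obs) = 1/9 / 1/3 = 1/3

P(X = 1 | obs) = 2/3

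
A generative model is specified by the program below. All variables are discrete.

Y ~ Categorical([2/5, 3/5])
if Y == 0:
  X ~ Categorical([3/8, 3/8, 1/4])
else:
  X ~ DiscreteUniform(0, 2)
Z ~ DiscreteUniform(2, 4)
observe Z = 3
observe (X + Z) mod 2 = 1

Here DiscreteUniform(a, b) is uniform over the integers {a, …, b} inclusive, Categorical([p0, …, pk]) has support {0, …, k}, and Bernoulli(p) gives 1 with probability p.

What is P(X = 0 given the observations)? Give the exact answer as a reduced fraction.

Enumerate traces; 4 have nonzero weight after conditioning:
  (Y=0, X=0, Z=3) weight 1/20
  (Y=0, X=2, Z=3) weight 1/30
  (Y=1, X=0, Z=3) weight 1/15
  (Y=1, X=2, Z=3) weight 1/15
Group by X:
  weight(X=0) = 7/60
  weight(X=2) = 1/10
Total weight = 7/60 + 1/10 = 13/60
P(X=0 | obs) = 7/60 / 13/60 = 7/13
P(X=2 | obs) = 1/10 / 13/60 = 6/13

P(X = 0 | obs) = 7/13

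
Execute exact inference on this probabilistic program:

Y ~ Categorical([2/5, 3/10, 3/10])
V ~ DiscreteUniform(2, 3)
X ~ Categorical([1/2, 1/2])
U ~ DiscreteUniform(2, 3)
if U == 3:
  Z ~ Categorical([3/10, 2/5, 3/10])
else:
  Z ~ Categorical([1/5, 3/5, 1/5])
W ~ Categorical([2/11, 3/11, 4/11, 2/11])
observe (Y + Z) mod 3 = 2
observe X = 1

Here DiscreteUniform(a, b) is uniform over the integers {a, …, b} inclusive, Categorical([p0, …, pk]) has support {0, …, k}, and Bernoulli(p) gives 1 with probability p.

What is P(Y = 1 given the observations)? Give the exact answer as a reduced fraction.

Enumerate traces; 48 have nonzero weight after conditioning:
  (Y=0, V=2, X=1, U=2, Z=2, W=0) weight 1/550
  (Y=0, V=2, X=1, U=2, Z=2, W=1) weight 3/1100
  (Y=0, V=2, X=1, U=2, Z=2, W=2) weight 1/275
  (Y=0, V=2, X=1, U=2, Z=2, W=3) weight 1/550
  (Y=0, V=2, X=1, U=3, Z=2, W=0) weight 3/1100
  (Y=0, V=2, X=1, U=3, Z=2, W=1) weight 9/2200
  (Y=0, V=2, X=1, U=3, Z=2, W=2) weight 3/550
  (Y=0, V=2, X=1, U=3, Z=2, W=3) weight 3/1100
  (Y=1, V=2, X=1, U=2, Z=1, W=0) weight 9/2200
  (Y=2, V=2, X=1, U=2, Z=0, W=0) weight 3/2200
  … 38 more
Group by Y:
  weight(Y=0) = 1/20
  weight(Y=1) = 3/40
  weight(Y=2) = 3/80
Total weight = 1/20 + 3/40 + 3/80 = 13/80
P(Y=0 | obs) = 1/20 / 13/80 = 4/13
P(Y=1 | obs) = 3/40 / 13/80 = 6/13
P(Y=2 | obs) = 3/80 / 13/80 = 3/13

P(Y = 1 | obs) = 6/13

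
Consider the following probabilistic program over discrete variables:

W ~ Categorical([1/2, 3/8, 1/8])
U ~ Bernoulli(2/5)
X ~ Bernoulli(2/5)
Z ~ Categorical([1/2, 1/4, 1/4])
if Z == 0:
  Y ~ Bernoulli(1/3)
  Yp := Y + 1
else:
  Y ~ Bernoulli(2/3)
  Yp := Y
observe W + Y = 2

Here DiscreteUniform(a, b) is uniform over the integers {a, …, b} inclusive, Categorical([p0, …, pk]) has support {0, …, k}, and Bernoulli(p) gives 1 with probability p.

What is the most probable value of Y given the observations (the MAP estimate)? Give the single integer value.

Enumerate traces; 24 have nonzero weight after conditioning:
  (W=1, U=0, X=0, Z=0, Y=1) weight 9/400
  (W=1, U=0, X=0, Z=1, Y=1) weight 9/400
  (W=1, U=0, X=0, Z=2, Y=1) weight 9/400
  (W=1, U=0, X=1, Z=0, Y=1) weight 3/200
  (W=1, U=0, X=1, Z=1, Y=1) weight 3/200
  (W=1, U=0, X=1, Z=2, Y=1) weight 3/200
  (W=1, U=1, X=0, Z=0, Y=1) weight 3/200
  (W=1, U=1, X=0, Z=1, Y=1) weight 3/200
  (W=2, U=0, X=0, Z=0, Y=0) weight 3/200
  … 15 more
Group by Y:
  weight(Y=0) = 1/16
  weight(Y=1) = 3/16
Total weight = 1/16 + 3/16 = 1/4
P(Y=0 | obs) = 1/16 / 1/4 = 1/4
P(Y=1 | obs) = 3/16 / 1/4 = 3/4
argmax = 1

argmax_v P(Y = v | obs) = 1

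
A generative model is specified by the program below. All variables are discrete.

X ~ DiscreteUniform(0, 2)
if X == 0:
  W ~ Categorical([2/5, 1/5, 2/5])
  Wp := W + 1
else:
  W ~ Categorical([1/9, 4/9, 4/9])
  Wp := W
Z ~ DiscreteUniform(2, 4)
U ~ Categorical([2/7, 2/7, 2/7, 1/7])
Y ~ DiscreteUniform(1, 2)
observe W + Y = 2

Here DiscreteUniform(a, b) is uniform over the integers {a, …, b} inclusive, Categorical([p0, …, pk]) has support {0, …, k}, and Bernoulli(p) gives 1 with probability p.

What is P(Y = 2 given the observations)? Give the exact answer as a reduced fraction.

P(Y = 2 | obs) = 4/11

Enumerate traces; 72 have nonzero weight after conditioning:
  (X=0, W=0, Z=2, U=0, Y=2) weight 2/315
  (X=0, W=0, Z=2, U=1, Y=2) weight 2/315
  (X=0, W=0, Z=2, U=2, Y=2) weight 2/315
  (X=0, W=0, Z=2, U=3, Y=2) weight 1/315
  (X=0, W=0, Z=3, U=0, Y=2) weight 2/315
  (X=0, W=0, Z=3, U=1, Y=2) weight 2/315
  (X=0, W=0, Z=3, U=2, Y=2) weight 2/315
  (X=0, W=0, Z=3, U=3, Y=2) weight 1/315
  (X=0, W=1, Z=2, U=0, Y=1) weight 1/315
  … 63 more
Group by Y:
  weight(Y=1) = 49/270
  weight(Y=2) = 14/135
Total weight = 49/270 + 14/135 = 77/270
P(Y=1 | obs) = 49/270 / 77/270 = 7/11
P(Y=2 | obs) = 14/135 / 77/270 = 4/11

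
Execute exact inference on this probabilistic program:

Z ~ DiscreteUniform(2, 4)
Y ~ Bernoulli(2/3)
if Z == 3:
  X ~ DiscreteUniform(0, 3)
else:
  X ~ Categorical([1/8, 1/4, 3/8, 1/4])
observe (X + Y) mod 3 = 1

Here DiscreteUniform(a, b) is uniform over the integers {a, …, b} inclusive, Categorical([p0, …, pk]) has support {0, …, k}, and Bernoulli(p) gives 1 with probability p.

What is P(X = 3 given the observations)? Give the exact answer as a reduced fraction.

Enumerate traces; 9 have nonzero weight after conditioning:
  (Z=2, Y=0, X=1) weight 1/36
  (Z=2, Y=1, X=0) weight 1/36
  (Z=2, Y=1, X=3) weight 1/18
  (Z=3, Y=0, X=1) weight 1/36
  (Z=3, Y=1, X=0) weight 1/18
  (Z=3, Y=1, X=3) weight 1/18
  (Z=4, Y=0, X=1) weight 1/36
  (Z=4, Y=1, X=0) weight 1/36
  … 1 more
Group by X:
  weight(X=0) = 1/9
  weight(X=1) = 1/12
  weight(X=3) = 1/6
Total weight = 1/9 + 1/12 + 1/6 = 13/36
P(X=0 | obs) = 1/9 / 13/36 = 4/13
P(X=1 | obs) = 1/12 / 13/36 = 3/13
P(X=3 | obs) = 1/6 / 13/36 = 6/13

P(X = 3 | obs) = 6/13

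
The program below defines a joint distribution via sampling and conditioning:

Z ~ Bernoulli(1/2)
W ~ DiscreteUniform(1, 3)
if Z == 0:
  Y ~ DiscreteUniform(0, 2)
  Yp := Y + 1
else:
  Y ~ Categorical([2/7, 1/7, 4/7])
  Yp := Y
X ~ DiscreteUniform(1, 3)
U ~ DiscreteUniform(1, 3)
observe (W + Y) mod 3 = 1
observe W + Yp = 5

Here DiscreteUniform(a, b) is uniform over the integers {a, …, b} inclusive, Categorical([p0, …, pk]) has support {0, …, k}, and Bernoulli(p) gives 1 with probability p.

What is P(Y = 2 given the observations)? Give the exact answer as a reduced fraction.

Enumerate traces; 18 have nonzero weight after conditioning:
  (Z=0, W=2, Y=2, X=1, U=1) weight 1/162
  (Z=0, W=2, Y=2, X=1, U=2) weight 1/162
  (Z=0, W=2, Y=2, X=1, U=3) weight 1/162
  (Z=0, W=2, Y=2, X=2, U=1) weight 1/162
  (Z=0, W=2, Y=2, X=2, U=2) weight 1/162
  (Z=0, W=2, Y=2, X=2, U=3) weight 1/162
  (Z=0, W=2, Y=2, X=3, U=1) weight 1/162
  (Z=0, W=2, Y=2, X=3, U=2) weight 1/162
  (Z=0, W=3, Y=1, X=1, U=1) weight 1/162
  … 9 more
Group by Y:
  weight(Y=1) = 1/18
  weight(Y=2) = 1/18
Total weight = 1/18 + 1/18 = 1/9
P(Y=1 | obs) = 1/18 / 1/9 = 1/2
P(Y=2 | obs) = 1/18 / 1/9 = 1/2

P(Y = 2 | obs) = 1/2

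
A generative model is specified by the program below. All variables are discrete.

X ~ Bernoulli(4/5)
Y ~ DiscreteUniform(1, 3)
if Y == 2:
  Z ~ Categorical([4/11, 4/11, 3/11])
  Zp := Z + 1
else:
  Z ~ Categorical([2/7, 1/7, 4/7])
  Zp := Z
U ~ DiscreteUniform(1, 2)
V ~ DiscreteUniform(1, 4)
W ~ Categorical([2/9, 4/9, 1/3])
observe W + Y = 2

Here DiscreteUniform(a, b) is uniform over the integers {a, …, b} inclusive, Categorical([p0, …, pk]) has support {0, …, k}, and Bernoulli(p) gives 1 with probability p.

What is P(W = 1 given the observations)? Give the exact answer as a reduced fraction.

Enumerate traces; 96 have nonzero weight after conditioning:
  (X=0, Y=1, Z=0, U=1, V=1, W=1) weight 1/945
  (X=0, Y=1, Z=0, U=1, V=2, W=1) weight 1/945
  (X=0, Y=1, Z=0, U=1, V=3, W=1) weight 1/945
  (X=0, Y=1, Z=0, U=1, V=4, W=1) weight 1/945
  (X=0, Y=1, Z=0, U=2, V=1, W=1) weight 1/945
  (X=0, Y=1, Z=0, U=2, V=2, W=1) weight 1/945
  (X=0, Y=1, Z=0, U=2, V=3, W=1) weight 1/945
  (X=0, Y=1, Z=0, U=2, V=4, W=1) weight 1/945
  (X=0, Y=2, Z=0, U=1, V=1, W=0) weight 1/1485
  … 87 more
Group by W:
  weight(W=0) = 2/27
  weight(W=1) = 4/27
Total weight = 2/27 + 4/27 = 2/9
P(W=0 | obs) = 2/27 / 2/9 = 1/3
P(W=1 | obs) = 4/27 / 2/9 = 2/3

P(W = 1 | obs) = 2/3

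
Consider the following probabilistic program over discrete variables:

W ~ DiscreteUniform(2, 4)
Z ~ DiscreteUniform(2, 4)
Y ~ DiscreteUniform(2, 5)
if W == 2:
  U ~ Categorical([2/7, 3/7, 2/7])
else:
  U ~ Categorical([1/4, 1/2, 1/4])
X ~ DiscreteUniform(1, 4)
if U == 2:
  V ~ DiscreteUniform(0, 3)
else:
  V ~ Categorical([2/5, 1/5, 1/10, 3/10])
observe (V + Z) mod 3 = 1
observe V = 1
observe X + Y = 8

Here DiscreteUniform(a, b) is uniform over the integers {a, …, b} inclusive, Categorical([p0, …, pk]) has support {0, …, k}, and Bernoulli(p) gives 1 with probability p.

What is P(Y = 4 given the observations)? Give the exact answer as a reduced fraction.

Enumerate traces; 18 have nonzero weight after conditioning:
  (W=2, Z=3, Y=4, U=0, X=4, V=1) weight 1/2520
  (W=2, Z=3, Y=4, U=1, X=4, V=1) weight 1/1680
  (W=2, Z=3, Y=4, U=2, X=4, V=1) weight 1/2016
  (W=2, Z=3, Y=5, U=0, X=3, V=1) weight 1/2520
  (W=2, Z=3, Y=5, U=1, X=3, V=1) weight 1/1680
  (W=2, Z=3, Y=5, U=2, X=3, V=1) weight 1/2016
  (W=3, Z=3, Y=4, U=0, X=4, V=1) weight 1/2880
  (W=3, Z=3, Y=4, U=1, X=4, V=1) weight 1/1440
  … 10 more
Group by Y:
  weight(Y=4) = 179/40320
  weight(Y=5) = 179/40320
Total weight = 179/40320 + 179/40320 = 179/20160
P(Y=4 | obs) = 179/40320 / 179/20160 = 1/2
P(Y=5 | obs) = 179/40320 / 179/20160 = 1/2

P(Y = 4 | obs) = 1/2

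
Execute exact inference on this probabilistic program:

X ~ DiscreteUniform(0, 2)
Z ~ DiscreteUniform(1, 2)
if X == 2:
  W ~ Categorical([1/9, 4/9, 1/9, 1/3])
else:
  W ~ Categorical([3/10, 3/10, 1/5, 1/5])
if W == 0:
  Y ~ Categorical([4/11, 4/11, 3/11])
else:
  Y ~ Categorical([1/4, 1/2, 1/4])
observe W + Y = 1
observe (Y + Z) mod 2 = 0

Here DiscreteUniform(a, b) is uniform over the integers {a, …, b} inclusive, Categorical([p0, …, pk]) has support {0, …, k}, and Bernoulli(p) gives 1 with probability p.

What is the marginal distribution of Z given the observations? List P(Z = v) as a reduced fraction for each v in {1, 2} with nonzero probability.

Enumerate traces; 6 have nonzero weight after conditioning:
  (X=0, Z=1, W=0, Y=1) weight 1/55
  (X=0, Z=2, W=1, Y=0) weight 1/80
  (X=1, Z=1, W=0, Y=1) weight 1/55
  (X=1, Z=2, W=1, Y=0) weight 1/80
  (X=2, Z=1, W=0, Y=1) weight 2/297
  (X=2, Z=2, W=1, Y=0) weight 1/54
Group by Z:
  weight(Z=1) = 64/1485
  weight(Z=2) = 47/1080
Total weight = 64/1485 + 47/1080 = 343/3960
P(Z=1 | obs) = 64/1485 / 343/3960 = 512/1029
P(Z=2 | obs) = 47/1080 / 343/3960 = 517/1029

P(Z=1) = 512/1029, P(Z=2) = 517/1029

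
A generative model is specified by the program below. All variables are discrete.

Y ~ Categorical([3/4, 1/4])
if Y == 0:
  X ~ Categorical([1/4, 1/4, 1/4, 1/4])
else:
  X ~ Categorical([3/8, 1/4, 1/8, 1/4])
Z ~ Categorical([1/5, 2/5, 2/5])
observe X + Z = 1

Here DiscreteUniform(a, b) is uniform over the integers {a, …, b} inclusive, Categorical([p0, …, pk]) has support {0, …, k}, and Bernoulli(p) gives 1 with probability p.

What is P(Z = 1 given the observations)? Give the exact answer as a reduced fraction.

Enumerate traces; 4 have nonzero weight after conditioning:
  (Y=0, X=0, Z=1) weight 3/40
  (Y=0, X=1, Z=0) weight 3/80
  (Y=1, X=0, Z=1) weight 3/80
  (Y=1, X=1, Z=0) weight 1/80
Group by Z:
  weight(Z=0) = 1/20
  weight(Z=1) = 9/80
Total weight = 1/20 + 9/80 = 13/80
P(Z=0 | obs) = 1/20 / 13/80 = 4/13
P(Z=1 | obs) = 9/80 / 13/80 = 9/13

P(Z = 1 | obs) = 9/13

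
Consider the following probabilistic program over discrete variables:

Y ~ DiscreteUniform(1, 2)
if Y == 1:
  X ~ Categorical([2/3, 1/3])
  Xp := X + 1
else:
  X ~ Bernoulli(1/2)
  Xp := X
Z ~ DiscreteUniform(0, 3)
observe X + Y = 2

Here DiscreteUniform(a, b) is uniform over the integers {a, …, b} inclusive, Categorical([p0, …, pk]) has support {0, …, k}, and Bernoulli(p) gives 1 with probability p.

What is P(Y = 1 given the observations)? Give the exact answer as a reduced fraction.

P(Y = 1 | obs) = 2/5

Enumerate traces; 8 have nonzero weight after conditioning:
  (Y=1, X=1, Z=0) weight 1/24
  (Y=1, X=1, Z=1) weight 1/24
  (Y=1, X=1, Z=2) weight 1/24
  (Y=1, X=1, Z=3) weight 1/24
  (Y=2, X=0, Z=0) weight 1/16
  (Y=2, X=0, Z=1) weight 1/16
  (Y=2, X=0, Z=2) weight 1/16
  (Y=2, X=0, Z=3) weight 1/16
Group by Y:
  weight(Y=1) = 1/6
  weight(Y=2) = 1/4
Total weight = 1/6 + 1/4 = 5/12
P(Y=1 | obs) = 1/6 / 5/12 = 2/5
P(Y=2 | obs) = 1/4 / 5/12 = 3/5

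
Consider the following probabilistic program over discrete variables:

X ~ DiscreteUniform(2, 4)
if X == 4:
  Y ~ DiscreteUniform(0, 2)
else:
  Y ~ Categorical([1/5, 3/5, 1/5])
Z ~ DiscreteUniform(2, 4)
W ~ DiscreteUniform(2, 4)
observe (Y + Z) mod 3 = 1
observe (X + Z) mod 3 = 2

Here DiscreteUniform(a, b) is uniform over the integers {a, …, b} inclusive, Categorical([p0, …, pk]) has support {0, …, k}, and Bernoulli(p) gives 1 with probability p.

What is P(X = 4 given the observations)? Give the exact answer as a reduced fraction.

Enumerate traces; 9 have nonzero weight after conditioning:
  (X=2, Y=1, Z=3, W=2) weight 1/45
  (X=2, Y=1, Z=3, W=3) weight 1/45
  (X=2, Y=1, Z=3, W=4) weight 1/45
  (X=3, Y=2, Z=2, W=2) weight 1/135
  (X=3, Y=2, Z=2, W=3) weight 1/135
  (X=3, Y=2, Z=2, W=4) weight 1/135
  (X=4, Y=0, Z=4, W=2) weight 1/81
  (X=4, Y=0, Z=4, W=3) weight 1/81
  … 1 more
Group by X:
  weight(X=2) = 1/15
  weight(X=3) = 1/45
  weight(X=4) = 1/27
Total weight = 1/15 + 1/45 + 1/27 = 17/135
P(X=2 | obs) = 1/15 / 17/135 = 9/17
P(X=3 | obs) = 1/45 / 17/135 = 3/17
P(X=4 | obs) = 1/27 / 17/135 = 5/17

P(X = 4 | obs) = 5/17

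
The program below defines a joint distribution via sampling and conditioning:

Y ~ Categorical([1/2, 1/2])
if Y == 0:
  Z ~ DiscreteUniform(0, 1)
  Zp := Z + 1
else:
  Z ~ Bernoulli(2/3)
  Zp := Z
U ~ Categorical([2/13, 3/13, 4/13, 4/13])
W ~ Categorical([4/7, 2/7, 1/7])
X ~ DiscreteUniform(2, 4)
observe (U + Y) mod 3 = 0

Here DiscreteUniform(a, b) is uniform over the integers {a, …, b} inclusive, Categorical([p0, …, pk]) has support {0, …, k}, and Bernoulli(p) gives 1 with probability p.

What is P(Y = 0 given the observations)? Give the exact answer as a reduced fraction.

P(Y = 0 | obs) = 3/5

Enumerate traces; 54 have nonzero weight after conditioning:
  (Y=0, Z=0, U=0, W=0, X=2) weight 2/273
  (Y=0, Z=0, U=0, W=0, X=3) weight 2/273
  (Y=0, Z=0, U=0, W=0, X=4) weight 2/273
  (Y=0, Z=0, U=0, W=1, X=2) weight 1/273
  (Y=0, Z=0, U=0, W=1, X=3) weight 1/273
  (Y=0, Z=0, U=0, W=1, X=4) weight 1/273
  (Y=0, Z=0, U=0, W=2, X=2) weight 1/546
  (Y=0, Z=0, U=0, W=2, X=3) weight 1/546
  (Y=1, Z=0, U=2, W=0, X=2) weight 8/819
  … 45 more
Group by Y:
  weight(Y=0) = 3/13
  weight(Y=1) = 2/13
Total weight = 3/13 + 2/13 = 5/13
P(Y=0 | obs) = 3/13 / 5/13 = 3/5
P(Y=1 | obs) = 2/13 / 5/13 = 2/5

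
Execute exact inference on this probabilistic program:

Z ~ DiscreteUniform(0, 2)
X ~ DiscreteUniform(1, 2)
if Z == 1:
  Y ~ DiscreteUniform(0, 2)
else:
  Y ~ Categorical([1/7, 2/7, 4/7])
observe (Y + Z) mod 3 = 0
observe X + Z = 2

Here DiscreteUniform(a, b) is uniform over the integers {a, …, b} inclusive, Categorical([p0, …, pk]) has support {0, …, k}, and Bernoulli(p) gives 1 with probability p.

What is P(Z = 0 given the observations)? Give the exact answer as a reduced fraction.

P(Z = 0 | obs) = 3/10

Enumerate traces; 2 have nonzero weight after conditioning:
  (Z=0, X=2, Y=0) weight 1/42
  (Z=1, X=1, Y=2) weight 1/18
Group by Z:
  weight(Z=0) = 1/42
  weight(Z=1) = 1/18
Total weight = 1/42 + 1/18 = 5/63
P(Z=0 | obs) = 1/42 / 5/63 = 3/10
P(Z=1 | obs) = 1/18 / 5/63 = 7/10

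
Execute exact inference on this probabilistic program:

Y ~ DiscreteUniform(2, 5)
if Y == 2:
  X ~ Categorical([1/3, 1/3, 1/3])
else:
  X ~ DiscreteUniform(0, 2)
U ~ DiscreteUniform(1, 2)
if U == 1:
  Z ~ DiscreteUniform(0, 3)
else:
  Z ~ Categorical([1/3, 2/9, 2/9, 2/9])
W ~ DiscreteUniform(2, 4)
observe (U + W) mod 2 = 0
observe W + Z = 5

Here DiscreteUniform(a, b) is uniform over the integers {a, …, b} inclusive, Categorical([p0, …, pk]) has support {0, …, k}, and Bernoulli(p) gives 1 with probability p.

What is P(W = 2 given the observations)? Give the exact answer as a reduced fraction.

P(W = 2 | obs) = 8/25

Enumerate traces; 36 have nonzero weight after conditioning:
  (Y=2, X=0, U=1, Z=2, W=3) weight 1/288
  (Y=2, X=0, U=2, Z=1, W=4) weight 1/324
  (Y=2, X=0, U=2, Z=3, W=2) weight 1/324
  (Y=2, X=1, U=1, Z=2, W=3) weight 1/288
  (Y=2, X=1, U=2, Z=1, W=4) weight 1/324
  (Y=2, X=1, U=2, Z=3, W=2) weight 1/324
  (Y=2, X=2, U=1, Z=2, W=3) weight 1/288
  (Y=2, X=2, U=2, Z=1, W=4) weight 1/324
  … 28 more
Group by W:
  weight(W=2) = 1/27
  weight(W=3) = 1/24
  weight(W=4) = 1/27
Total weight = 1/27 + 1/24 + 1/27 = 25/216
P(W=2 | obs) = 1/27 / 25/216 = 8/25
P(W=3 | obs) = 1/24 / 25/216 = 9/25
P(W=4 | obs) = 1/27 / 25/216 = 8/25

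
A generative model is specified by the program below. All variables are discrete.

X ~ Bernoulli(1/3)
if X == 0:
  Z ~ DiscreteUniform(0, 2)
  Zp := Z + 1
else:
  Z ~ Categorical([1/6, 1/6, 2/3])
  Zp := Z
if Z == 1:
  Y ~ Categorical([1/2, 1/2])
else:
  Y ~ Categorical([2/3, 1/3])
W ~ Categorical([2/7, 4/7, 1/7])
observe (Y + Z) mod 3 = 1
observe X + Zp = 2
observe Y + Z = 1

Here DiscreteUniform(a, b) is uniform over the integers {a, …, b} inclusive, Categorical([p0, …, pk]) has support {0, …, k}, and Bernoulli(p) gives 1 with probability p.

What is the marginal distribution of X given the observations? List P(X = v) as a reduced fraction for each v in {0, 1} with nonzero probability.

P(X=0) = 4/5, P(X=1) = 1/5

Enumerate traces; 6 have nonzero weight after conditioning:
  (X=0, Z=1, Y=0, W=0) weight 2/63
  (X=0, Z=1, Y=0, W=1) weight 4/63
  (X=0, Z=1, Y=0, W=2) weight 1/63
  (X=1, Z=1, Y=0, W=0) weight 1/126
  (X=1, Z=1, Y=0, W=1) weight 1/63
  (X=1, Z=1, Y=0, W=2) weight 1/252
Group by X:
  weight(X=0) = 1/9
  weight(X=1) = 1/36
Total weight = 1/9 + 1/36 = 5/36
P(X=0 | obs) = 1/9 / 5/36 = 4/5
P(X=1 | obs) = 1/36 / 5/36 = 1/5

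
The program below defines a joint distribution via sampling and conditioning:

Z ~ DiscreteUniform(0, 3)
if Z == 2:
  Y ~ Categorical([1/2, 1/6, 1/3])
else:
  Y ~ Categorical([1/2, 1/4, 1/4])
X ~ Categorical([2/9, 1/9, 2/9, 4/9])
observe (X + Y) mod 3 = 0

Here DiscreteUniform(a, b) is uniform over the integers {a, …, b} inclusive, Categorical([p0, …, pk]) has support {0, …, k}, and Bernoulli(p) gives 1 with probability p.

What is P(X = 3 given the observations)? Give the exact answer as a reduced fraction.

Enumerate traces; 16 have nonzero weight after conditioning:
  (Z=0, Y=0, X=0) weight 1/36
  (Z=0, Y=0, X=3) weight 1/18
  (Z=0, Y=1, X=2) weight 1/72
  (Z=0, Y=2, X=1) weight 1/144
  (Z=1, Y=0, X=0) weight 1/36
  (Z=1, Y=0, X=3) weight 1/18
  (Z=1, Y=1, X=2) weight 1/72
  (Z=1, Y=2, X=1) weight 1/144
  … 8 more
Group by X:
  weight(X=0) = 1/9
  weight(X=1) = 13/432
  weight(X=2) = 11/216
  weight(X=3) = 2/9
Total weight = 1/9 + 13/432 + 11/216 + 2/9 = 179/432
P(X=0 | obs) = 1/9 / 179/432 = 48/179
P(X=1 | obs) = 13/432 / 179/432 = 13/179
P(X=2 | obs) = 11/216 / 179/432 = 22/179
P(X=3 | obs) = 2/9 / 179/432 = 96/179

P(X = 3 | obs) = 96/179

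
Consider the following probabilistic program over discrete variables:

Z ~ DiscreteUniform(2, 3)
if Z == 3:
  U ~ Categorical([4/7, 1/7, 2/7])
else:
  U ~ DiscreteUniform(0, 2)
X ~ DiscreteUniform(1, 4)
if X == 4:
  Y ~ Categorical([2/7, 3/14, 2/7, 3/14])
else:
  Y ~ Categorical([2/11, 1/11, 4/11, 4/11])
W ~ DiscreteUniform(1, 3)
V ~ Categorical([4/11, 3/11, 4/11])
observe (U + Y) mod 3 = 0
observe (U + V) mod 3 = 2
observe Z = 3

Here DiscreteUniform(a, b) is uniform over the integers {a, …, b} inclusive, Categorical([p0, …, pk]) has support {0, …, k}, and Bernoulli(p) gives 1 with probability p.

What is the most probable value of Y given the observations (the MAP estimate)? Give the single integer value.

Enumerate traces; 48 have nonzero weight after conditioning:
  (Z=3, U=0, X=1, Y=0, W=1, V=2) weight 4/2541
  (Z=3, U=0, X=1, Y=0, W=2, V=2) weight 4/2541
  (Z=3, U=0, X=1, Y=0, W=3, V=2) weight 4/2541
  (Z=3, U=0, X=1, Y=3, W=1, V=2) weight 8/2541
  (Z=3, U=0, X=1, Y=3, W=2, V=2) weight 8/2541
  (Z=3, U=0, X=1, Y=3, W=3, V=2) weight 8/2541
  (Z=3, U=0, X=2, Y=0, W=1, V=2) weight 4/2541
  (Z=3, U=0, X=2, Y=0, W=2, V=2) weight 4/2541
  (Z=3, U=1, X=1, Y=2, W=1, V=1) weight 1/1694
  (Z=3, U=2, X=1, Y=1, W=1, V=0) weight 1/2541
  … 38 more
Group by Y:
  weight(Y=0) = 128/5929
  weight(Y=1) = 75/11858
  weight(Y=2) = 159/23716
  weight(Y=3) = 201/5929
Total weight = 128/5929 + 75/11858 + 159/23716 + 201/5929 = 1625/23716
P(Y=0 | obs) = 128/5929 / 1625/23716 = 512/1625
P(Y=1 | obs) = 75/11858 / 1625/23716 = 6/65
P(Y=2 | obs) = 159/23716 / 1625/23716 = 159/1625
P(Y=3 | obs) = 201/5929 / 1625/23716 = 804/1625
argmax = 3

argmax_v P(Y = v | obs) = 3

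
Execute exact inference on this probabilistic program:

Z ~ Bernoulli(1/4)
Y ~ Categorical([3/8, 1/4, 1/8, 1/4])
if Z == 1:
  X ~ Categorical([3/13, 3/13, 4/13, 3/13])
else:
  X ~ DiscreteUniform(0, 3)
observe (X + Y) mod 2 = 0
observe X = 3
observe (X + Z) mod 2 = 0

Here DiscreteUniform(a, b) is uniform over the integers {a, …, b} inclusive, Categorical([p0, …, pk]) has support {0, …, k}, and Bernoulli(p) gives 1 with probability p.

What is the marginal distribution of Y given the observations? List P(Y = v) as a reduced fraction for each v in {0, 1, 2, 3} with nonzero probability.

Enumerate traces; 2 have nonzero weight after conditioning:
  (Z=1, Y=1, X=3) weight 3/208
  (Z=1, Y=3, X=3) weight 3/208
Group by Y:
  weight(Y=1) = 3/208
  weight(Y=3) = 3/208
Total weight = 3/208 + 3/208 = 3/104
P(Y=1 | obs) = 3/208 / 3/104 = 1/2
P(Y=3 | obs) = 3/208 / 3/104 = 1/2

P(Y=1) = 1/2, P(Y=3) = 1/2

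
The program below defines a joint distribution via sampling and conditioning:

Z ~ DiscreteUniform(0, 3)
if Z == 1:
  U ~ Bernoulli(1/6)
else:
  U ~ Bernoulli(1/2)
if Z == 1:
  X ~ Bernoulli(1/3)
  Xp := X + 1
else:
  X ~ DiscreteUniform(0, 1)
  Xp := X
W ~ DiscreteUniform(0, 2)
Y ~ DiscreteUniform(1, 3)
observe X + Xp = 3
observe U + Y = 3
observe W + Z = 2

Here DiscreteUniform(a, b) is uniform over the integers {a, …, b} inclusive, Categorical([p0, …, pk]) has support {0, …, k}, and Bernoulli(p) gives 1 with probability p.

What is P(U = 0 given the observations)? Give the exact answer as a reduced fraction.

Enumerate traces; 2 have nonzero weight after conditioning:
  (Z=1, U=0, X=1, W=1, Y=3) weight 5/648
  (Z=1, U=1, X=1, W=1, Y=2) weight 1/648
Group by U:
  weight(U=0) = 5/648
  weight(U=1) = 1/648
Total weight = 5/648 + 1/648 = 1/108
P(U=0 | obs) = 5/648 / 1/108 = 5/6
P(U=1 | obs) = 1/648 / 1/108 = 1/6

P(U = 0 | obs) = 5/6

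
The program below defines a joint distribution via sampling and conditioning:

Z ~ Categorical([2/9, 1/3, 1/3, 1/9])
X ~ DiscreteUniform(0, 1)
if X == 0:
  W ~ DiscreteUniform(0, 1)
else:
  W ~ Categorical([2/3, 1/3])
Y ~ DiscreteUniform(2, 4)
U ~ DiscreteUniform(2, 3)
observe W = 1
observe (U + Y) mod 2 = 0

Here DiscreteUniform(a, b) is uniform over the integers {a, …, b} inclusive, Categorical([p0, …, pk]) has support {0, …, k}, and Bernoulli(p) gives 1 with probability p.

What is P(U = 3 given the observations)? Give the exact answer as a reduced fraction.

Enumerate traces; 24 have nonzero weight after conditioning:
  (Z=0, X=0, W=1, Y=2, U=2) weight 1/108
  (Z=0, X=0, W=1, Y=3, U=3) weight 1/108
  (Z=0, X=0, W=1, Y=4, U=2) weight 1/108
  (Z=0, X=1, W=1, Y=2, U=2) weight 1/162
  (Z=0, X=1, W=1, Y=3, U=3) weight 1/162
  (Z=0, X=1, W=1, Y=4, U=2) weight 1/162
  (Z=1, X=0, W=1, Y=2, U=2) weight 1/72
  (Z=1, X=0, W=1, Y=3, U=3) weight 1/72
  … 16 more
Group by U:
  weight(U=2) = 5/36
  weight(U=3) = 5/72
Total weight = 5/36 + 5/72 = 5/24
P(U=2 | obs) = 5/36 / 5/24 = 2/3
P(U=3 | obs) = 5/72 / 5/24 = 1/3

P(U = 3 | obs) = 1/3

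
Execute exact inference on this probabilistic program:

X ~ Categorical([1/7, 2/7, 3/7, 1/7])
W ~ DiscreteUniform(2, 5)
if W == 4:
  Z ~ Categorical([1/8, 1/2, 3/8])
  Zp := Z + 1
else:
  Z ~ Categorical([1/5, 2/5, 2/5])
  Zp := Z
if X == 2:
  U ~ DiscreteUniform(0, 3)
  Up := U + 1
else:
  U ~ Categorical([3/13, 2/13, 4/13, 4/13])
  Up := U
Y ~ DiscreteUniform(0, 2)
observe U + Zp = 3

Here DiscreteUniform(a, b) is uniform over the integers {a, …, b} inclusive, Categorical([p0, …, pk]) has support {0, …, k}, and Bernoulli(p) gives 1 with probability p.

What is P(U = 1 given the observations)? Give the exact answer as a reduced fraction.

P(U = 1 | obs) = 1207/3516

Enumerate traces; 144 have nonzero weight after conditioning:
  (X=0, W=2, Z=0, U=3, Y=0) weight 1/1365
  (X=0, W=2, Z=0, U=3, Y=1) weight 1/1365
  (X=0, W=2, Z=0, U=3, Y=2) weight 1/1365
  (X=0, W=2, Z=1, U=2, Y=0) weight 2/1365
  (X=0, W=2, Z=1, U=2, Y=1) weight 2/1365
  (X=0, W=2, Z=1, U=2, Y=2) weight 2/1365
  (X=0, W=2, Z=2, U=1, Y=0) weight 1/1365
  (X=0, W=2, Z=2, U=1, Y=1) weight 1/1365
  (X=0, W=4, Z=2, U=0, Y=0) weight 3/2912
  … 135 more
Group by U:
  weight(U=0) = 261/11648
  weight(U=1) = 1207/14560
  weight(U=2) = 5459/58240
  weight(U=3) = 309/7280
Total weight = 261/11648 + 1207/14560 + 5459/58240 + 309/7280 = 879/3640
P(U=0 | obs) = 261/11648 / 879/3640 = 435/4688
P(U=1 | obs) = 1207/14560 / 879/3640 = 1207/3516
P(U=2 | obs) = 5459/58240 / 879/3640 = 5459/14064
P(U=3 | obs) = 309/7280 / 879/3640 = 103/586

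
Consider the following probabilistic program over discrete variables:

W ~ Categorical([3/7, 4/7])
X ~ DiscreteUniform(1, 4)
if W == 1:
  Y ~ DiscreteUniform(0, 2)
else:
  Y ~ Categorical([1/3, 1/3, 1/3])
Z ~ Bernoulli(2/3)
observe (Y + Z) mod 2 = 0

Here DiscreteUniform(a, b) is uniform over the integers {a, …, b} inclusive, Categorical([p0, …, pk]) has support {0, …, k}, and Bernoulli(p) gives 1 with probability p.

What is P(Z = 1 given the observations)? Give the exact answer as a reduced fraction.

P(Z = 1 | obs) = 1/2

Enumerate traces; 24 have nonzero weight after conditioning:
  (W=0, X=1, Y=0, Z=0) weight 1/84
  (W=0, X=1, Y=1, Z=1) weight 1/42
  (W=0, X=1, Y=2, Z=0) weight 1/84
  (W=0, X=2, Y=0, Z=0) weight 1/84
  (W=0, X=2, Y=1, Z=1) weight 1/42
  (W=0, X=2, Y=2, Z=0) weight 1/84
  (W=0, X=3, Y=0, Z=0) weight 1/84
  (W=0, X=3, Y=1, Z=1) weight 1/42
  … 16 more
Group by Z:
  weight(Z=0) = 2/9
  weight(Z=1) = 2/9
Total weight = 2/9 + 2/9 = 4/9
P(Z=0 | obs) = 2/9 / 4/9 = 1/2
P(Z=1 | obs) = 2/9 / 4/9 = 1/2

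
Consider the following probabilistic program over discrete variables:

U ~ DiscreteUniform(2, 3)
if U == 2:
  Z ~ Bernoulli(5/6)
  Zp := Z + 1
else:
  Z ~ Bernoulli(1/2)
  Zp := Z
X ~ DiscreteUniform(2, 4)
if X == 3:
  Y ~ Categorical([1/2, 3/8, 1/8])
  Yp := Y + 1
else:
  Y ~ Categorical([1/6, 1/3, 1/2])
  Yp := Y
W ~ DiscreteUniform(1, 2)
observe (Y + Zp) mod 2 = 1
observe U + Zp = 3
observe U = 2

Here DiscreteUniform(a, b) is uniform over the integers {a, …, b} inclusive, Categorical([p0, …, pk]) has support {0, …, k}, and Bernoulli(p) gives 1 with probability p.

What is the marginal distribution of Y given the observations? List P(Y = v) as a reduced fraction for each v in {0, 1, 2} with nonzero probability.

Enumerate traces; 12 have nonzero weight after conditioning:
  (U=2, Z=0, X=2, Y=0, W=1) weight 1/432
  (U=2, Z=0, X=2, Y=0, W=2) weight 1/432
  (U=2, Z=0, X=2, Y=2, W=1) weight 1/144
  (U=2, Z=0, X=2, Y=2, W=2) weight 1/144
  (U=2, Z=0, X=3, Y=0, W=1) weight 1/144
  (U=2, Z=0, X=3, Y=0, W=2) weight 1/144
  (U=2, Z=0, X=3, Y=2, W=1) weight 1/576
  (U=2, Z=0, X=3, Y=2, W=2) weight 1/576
  … 4 more
Group by Y:
  weight(Y=0) = 5/216
  weight(Y=2) = 1/32
Total weight = 5/216 + 1/32 = 47/864
P(Y=0 | obs) = 5/216 / 47/864 = 20/47
P(Y=2 | obs) = 1/32 / 47/864 = 27/47

P(Y=0) = 20/47, P(Y=2) = 27/47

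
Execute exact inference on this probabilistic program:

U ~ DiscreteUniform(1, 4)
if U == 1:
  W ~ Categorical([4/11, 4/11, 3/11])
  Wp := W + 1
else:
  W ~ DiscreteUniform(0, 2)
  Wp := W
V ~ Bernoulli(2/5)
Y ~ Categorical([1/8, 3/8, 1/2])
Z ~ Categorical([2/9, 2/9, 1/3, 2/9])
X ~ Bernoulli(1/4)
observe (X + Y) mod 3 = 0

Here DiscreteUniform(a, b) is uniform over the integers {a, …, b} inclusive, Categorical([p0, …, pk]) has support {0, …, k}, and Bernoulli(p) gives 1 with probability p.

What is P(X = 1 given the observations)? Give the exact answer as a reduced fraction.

Enumerate traces; 192 have nonzero weight after conditioning:
  (U=1, W=0, V=0, Y=0, Z=0, X=0) weight 1/880
  (U=1, W=0, V=0, Y=0, Z=1, X=0) weight 1/880
  (U=1, W=0, V=0, Y=0, Z=2, X=0) weight 3/1760
  (U=1, W=0, V=0, Y=0, Z=3, X=0) weight 1/880
  (U=1, W=0, V=0, Y=2, Z=0, X=1) weight 1/660
  (U=1, W=0, V=0, Y=2, Z=1, X=1) weight 1/660
  (U=1, W=0, V=0, Y=2, Z=2, X=1) weight 1/440
  (U=1, W=0, V=0, Y=2, Z=3, X=1) weight 1/660
  … 184 more
Group by X:
  weight(X=0) = 3/32
  weight(X=1) = 1/8
Total weight = 3/32 + 1/8 = 7/32
P(X=0 | obs) = 3/32 / 7/32 = 3/7
P(X=1 | obs) = 1/8 / 7/32 = 4/7

P(X = 1 | obs) = 4/7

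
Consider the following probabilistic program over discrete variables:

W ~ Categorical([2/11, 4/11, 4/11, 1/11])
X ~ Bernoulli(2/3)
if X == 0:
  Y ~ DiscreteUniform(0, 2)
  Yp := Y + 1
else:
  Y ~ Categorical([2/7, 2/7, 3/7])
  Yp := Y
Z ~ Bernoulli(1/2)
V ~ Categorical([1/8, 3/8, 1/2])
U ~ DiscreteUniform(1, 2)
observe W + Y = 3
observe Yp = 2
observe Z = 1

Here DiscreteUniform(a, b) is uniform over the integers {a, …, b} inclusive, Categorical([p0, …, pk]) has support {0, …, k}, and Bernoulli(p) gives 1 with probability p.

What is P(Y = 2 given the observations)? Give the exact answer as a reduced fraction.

P(Y = 2 | obs) = 18/25

Enumerate traces; 12 have nonzero weight after conditioning:
  (W=1, X=1, Y=2, Z=1, V=0, U=1) weight 1/308
  (W=1, X=1, Y=2, Z=1, V=0, U=2) weight 1/308
  (W=1, X=1, Y=2, Z=1, V=1, U=1) weight 3/308
  (W=1, X=1, Y=2, Z=1, V=1, U=2) weight 3/308
  (W=1, X=1, Y=2, Z=1, V=2, U=1) weight 1/77
  (W=1, X=1, Y=2, Z=1, V=2, U=2) weight 1/77
  (W=2, X=0, Y=1, Z=1, V=0, U=1) weight 1/792
  (W=2, X=0, Y=1, Z=1, V=0, U=2) weight 1/792
  … 4 more
Group by Y:
  weight(Y=1) = 2/99
  weight(Y=2) = 4/77
Total weight = 2/99 + 4/77 = 50/693
P(Y=1 | obs) = 2/99 / 50/693 = 7/25
P(Y=2 | obs) = 4/77 / 50/693 = 18/25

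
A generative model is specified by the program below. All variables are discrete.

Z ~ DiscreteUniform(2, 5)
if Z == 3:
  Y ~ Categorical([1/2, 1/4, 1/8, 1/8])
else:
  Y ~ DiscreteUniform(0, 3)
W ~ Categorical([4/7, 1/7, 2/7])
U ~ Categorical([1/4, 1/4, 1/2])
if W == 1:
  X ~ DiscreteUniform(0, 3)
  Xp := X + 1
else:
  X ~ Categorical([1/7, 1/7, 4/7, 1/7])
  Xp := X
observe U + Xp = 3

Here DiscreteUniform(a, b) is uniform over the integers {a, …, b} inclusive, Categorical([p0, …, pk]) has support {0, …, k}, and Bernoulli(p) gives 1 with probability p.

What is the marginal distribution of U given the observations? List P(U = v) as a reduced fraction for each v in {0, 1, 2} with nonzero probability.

P(U=0) = 31/196, P(U=1) = 103/196, P(U=2) = 31/98

Enumerate traces; 144 have nonzero weight after conditioning:
  (Z=2, Y=0, W=0, U=0, X=3) weight 1/784
  (Z=2, Y=0, W=0, U=1, X=2) weight 1/196
  (Z=2, Y=0, W=0, U=2, X=1) weight 1/392
  (Z=2, Y=0, W=1, U=0, X=2) weight 1/1792
  (Z=2, Y=0, W=1, U=1, X=1) weight 1/1792
  (Z=2, Y=0, W=1, U=2, X=0) weight 1/896
  (Z=2, Y=0, W=2, U=0, X=3) weight 1/1568
  (Z=2, Y=0, W=2, U=1, X=2) weight 1/392
  … 136 more
Group by U:
  weight(U=0) = 31/784
  weight(U=1) = 103/784
  weight(U=2) = 31/392
Total weight = 31/784 + 103/784 + 31/392 = 1/4
P(U=0 | obs) = 31/784 / 1/4 = 31/196
P(U=1 | obs) = 103/784 / 1/4 = 103/196
P(U=2 | obs) = 31/392 / 1/4 = 31/98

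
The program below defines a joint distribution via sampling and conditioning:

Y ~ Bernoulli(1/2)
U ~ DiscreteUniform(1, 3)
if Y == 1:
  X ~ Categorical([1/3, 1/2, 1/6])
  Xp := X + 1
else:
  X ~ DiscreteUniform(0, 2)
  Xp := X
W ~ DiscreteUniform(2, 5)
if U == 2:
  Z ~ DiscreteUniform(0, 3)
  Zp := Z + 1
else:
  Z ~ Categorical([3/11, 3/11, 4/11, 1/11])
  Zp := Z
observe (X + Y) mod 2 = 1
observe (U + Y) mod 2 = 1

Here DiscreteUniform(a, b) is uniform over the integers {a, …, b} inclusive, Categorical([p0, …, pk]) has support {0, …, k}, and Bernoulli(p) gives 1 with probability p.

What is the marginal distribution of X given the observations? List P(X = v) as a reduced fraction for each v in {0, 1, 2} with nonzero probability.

P(X=0) = 2/7, P(X=1) = 4/7, P(X=2) = 1/7

Enumerate traces; 64 have nonzero weight after conditioning:
  (Y=0, U=1, X=1, W=2, Z=0) weight 1/264
  (Y=0, U=1, X=1, W=2, Z=1) weight 1/264
  (Y=0, U=1, X=1, W=2, Z=2) weight 1/198
  (Y=0, U=1, X=1, W=2, Z=3) weight 1/792
  (Y=0, U=1, X=1, W=3, Z=0) weight 1/264
  (Y=0, U=1, X=1, W=3, Z=1) weight 1/264
  (Y=0, U=1, X=1, W=3, Z=2) weight 1/198
  (Y=0, U=1, X=1, W=3, Z=3) weight 1/792
  (Y=1, U=2, X=0, W=2, Z=0) weight 1/288
  (Y=1, U=2, X=2, W=2, Z=0) weight 1/576
  … 54 more
Group by X:
  weight(X=0) = 1/18
  weight(X=1) = 1/9
  weight(X=2) = 1/36
Total weight = 1/18 + 1/9 + 1/36 = 7/36
P(X=0 | obs) = 1/18 / 7/36 = 2/7
P(X=1 | obs) = 1/9 / 7/36 = 4/7
P(X=2 | obs) = 1/36 / 7/36 = 1/7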